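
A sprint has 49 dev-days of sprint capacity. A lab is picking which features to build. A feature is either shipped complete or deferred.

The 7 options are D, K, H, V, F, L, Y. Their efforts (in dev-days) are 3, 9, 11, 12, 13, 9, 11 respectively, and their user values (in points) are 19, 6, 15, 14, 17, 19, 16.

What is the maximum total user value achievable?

86

Allowing fractional choices, the relaxed optimum would be about 88.3, but features are indivisible.
D + V + F + L + Y: effort 3 + 12 + 13 + 9 + 11 = 48 ≤ 49, user value 19 + 14 + 17 + 19 + 16 = 85.
D + H + V + F + L: effort 3 + 11 + 12 + 13 + 9 = 48 ≤ 49, user value 19 + 15 + 14 + 17 + 19 = 84.
D + H + F + L + Y: effort 3 + 11 + 13 + 9 + 11 = 47 ≤ 49, user value 19 + 15 + 17 + 19 + 16 = 86.
Best is D, H, F, L, and Y with total user value 86.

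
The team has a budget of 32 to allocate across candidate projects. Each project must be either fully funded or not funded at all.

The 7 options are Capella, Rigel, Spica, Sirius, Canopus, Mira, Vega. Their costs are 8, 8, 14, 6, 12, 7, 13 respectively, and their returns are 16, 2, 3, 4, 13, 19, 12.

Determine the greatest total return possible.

Allowing fractional choices, the relaxed optimum would be about 52.6, but projects are indivisible.
Canopus + Mira + Vega: cost 12 + 7 + 13 = 32 ≤ 32, return 13 + 19 + 12 = 44.
Capella + Canopus + Mira: cost 8 + 12 + 7 = 27 ≤ 32, return 16 + 13 + 19 = 48.
Capella + Mira + Vega: cost 8 + 7 + 13 = 28 ≤ 32, return 16 + 19 + 12 = 47.
Best is Capella, Canopus, and Mira with total return 48.

48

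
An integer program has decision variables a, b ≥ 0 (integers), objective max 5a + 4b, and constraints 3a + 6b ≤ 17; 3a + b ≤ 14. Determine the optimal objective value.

20

Relaxing integrality, the LP optimum is 24.73 at (a,b) = (4.47, 0.6), which is not an integer point.
(a,b)=(4,0) is feasible, giving 20.
(a,b)=(3,1) is feasible, giving 19.
(a,b)=(3,0) is feasible, giving 15.
The best lattice point is (4,0), giving 20.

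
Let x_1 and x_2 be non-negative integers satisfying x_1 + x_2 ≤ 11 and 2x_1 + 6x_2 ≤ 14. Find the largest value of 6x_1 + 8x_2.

(x_1,x_2)=(7,0): 1·7+1·0=7≤11, 2·7+6·0=14≤14, objective 42.
(x_1,x_2)=(6,0): 1·6+1·0=6≤11, 2·6+6·0=12≤14, objective 36.
Maximum is 42 at (x_1,x_2)=(7,0).

42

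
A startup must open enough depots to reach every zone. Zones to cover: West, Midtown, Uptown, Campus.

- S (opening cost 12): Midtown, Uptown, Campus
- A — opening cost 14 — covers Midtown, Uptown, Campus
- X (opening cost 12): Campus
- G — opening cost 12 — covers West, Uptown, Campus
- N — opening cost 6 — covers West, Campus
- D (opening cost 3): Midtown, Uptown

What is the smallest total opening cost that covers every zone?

9

Choose N and D: together they cover West, Midtown, Uptown, Campus — every zone.
Total opening cost: 6 + 3 = 9.
No cover costs less than 9.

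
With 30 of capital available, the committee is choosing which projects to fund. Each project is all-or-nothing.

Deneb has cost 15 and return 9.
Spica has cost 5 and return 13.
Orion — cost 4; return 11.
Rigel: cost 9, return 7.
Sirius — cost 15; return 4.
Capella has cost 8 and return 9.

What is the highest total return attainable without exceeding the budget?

40

Allowing fractional choices, the relaxed optimum would be about 42.4, but projects are indivisible.
Spica + Orion + Rigel + Capella: cost 5 + 4 + 9 + 8 = 26 ≤ 30, return 13 + 11 + 7 + 9 = 40.
Spica + Orion + Capella: cost 5 + 4 + 8 = 17 ≤ 30, return 13 + 11 + 9 = 33.
Deneb + Spica + Orion: cost 15 + 5 + 4 = 24 ≤ 30, return 9 + 13 + 11 = 33.
Best is Spica, Orion, Rigel, and Capella with total return 40.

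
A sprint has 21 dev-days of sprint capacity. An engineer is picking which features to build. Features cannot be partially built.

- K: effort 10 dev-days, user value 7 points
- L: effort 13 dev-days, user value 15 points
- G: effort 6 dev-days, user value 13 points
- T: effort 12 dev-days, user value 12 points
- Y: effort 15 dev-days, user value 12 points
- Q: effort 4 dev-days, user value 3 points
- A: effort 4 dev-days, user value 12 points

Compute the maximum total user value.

Take K, G, and A: effort 10 + 6 + 4 = 20 ≤ 21, user value 7 + 13 + 12 = 32.
No other feasible combination does better.

32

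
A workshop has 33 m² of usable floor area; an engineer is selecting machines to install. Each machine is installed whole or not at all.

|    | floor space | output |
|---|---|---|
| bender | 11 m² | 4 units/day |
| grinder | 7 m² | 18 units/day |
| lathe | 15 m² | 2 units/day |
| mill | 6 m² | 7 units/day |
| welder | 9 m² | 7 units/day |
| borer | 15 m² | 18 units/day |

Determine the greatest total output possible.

This is an integer program with binary decision variables.
Allowing fractional choices, the relaxed optimum would be about 46.9, but machines are indivisible.
grinder + mill + borer: floor space 7 + 6 + 15 = 28 ≤ 33, output 18 + 7 + 18 = 43.
grinder + welder + borer: floor space 7 + 9 + 15 = 31 ≤ 33, output 18 + 7 + 18 = 43.
bender + grinder + borer: floor space 11 + 7 + 15 = 33 ≤ 33, output 4 + 18 + 18 = 40.
The maximum output is 43; one optimal choice is grinder, mill, and borer.

43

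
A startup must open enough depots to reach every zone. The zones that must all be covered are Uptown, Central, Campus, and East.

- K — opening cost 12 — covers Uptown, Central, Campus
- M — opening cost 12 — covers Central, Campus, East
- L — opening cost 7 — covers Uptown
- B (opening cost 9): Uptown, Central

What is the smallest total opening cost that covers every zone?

19

This is a weighted set-cover instance.
The greedy cost-per-new-zone heuristic would pick K and M for 24, but a cheaper cover exists.
Choose M and L: together they cover Uptown, Central, Campus, East — every zone.
Total opening cost: 12 + 7 = 19.
No cover costs less than 19.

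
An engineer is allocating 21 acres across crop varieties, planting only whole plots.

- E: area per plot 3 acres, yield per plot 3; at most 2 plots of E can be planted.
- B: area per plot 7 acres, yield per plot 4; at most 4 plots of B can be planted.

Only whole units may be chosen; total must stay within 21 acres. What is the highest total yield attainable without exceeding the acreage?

14

3×B: area 21 ≤ 21, yield 3·4 = 12.
2×E and 2×B: area 20 ≤ 21, yield 2·3 + 2·4 = 14.
Best is 14.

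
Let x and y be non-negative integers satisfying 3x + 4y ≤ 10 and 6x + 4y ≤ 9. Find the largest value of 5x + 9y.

(x,y)=(0,2): 3·0+4·2=8≤10, 6·0+4·2=8≤9, objective 18.
(x,y)=(0,1): 3·0+4·1=4≤10, 6·0+4·1=4≤9, objective 9.
No feasible integer point exceeds 18.

18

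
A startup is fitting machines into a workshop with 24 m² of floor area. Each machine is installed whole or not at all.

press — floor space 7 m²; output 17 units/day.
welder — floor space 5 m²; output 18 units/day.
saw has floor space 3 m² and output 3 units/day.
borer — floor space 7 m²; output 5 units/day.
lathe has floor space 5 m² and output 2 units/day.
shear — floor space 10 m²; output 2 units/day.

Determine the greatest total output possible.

43

This is a 0-1 knapsack instance.
Take press, welder, saw, and borer: floor space 7 + 5 + 3 + 7 = 22 ≤ 24, output 17 + 18 + 3 + 5 = 43.
No other feasible combination does better.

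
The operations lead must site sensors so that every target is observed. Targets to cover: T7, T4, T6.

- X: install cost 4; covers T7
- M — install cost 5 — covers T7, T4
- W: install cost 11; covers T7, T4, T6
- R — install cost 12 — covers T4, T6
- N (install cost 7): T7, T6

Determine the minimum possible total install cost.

11

W alone covers T7, T4, T6 — every target.
Total install cost: 11.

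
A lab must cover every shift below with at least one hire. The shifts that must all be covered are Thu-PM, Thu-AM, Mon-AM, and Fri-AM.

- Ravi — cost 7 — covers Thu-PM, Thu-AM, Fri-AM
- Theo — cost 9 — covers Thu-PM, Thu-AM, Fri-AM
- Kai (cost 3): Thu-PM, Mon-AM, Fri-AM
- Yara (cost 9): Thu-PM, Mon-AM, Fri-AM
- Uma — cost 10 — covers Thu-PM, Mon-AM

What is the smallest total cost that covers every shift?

10

Choose Ravi and Kai: together they cover Thu-PM, Thu-AM, Mon-AM, Fri-AM — every shift.
Total cost: 7 + 3 = 10.
No cover costs less than 10.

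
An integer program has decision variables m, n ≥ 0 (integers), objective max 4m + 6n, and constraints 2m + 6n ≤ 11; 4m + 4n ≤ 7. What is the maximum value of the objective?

Relaxing integrality, the LP optimum is 10.50 at (m,n) = (0, 1.75), which is not an integer point.
(m,n)=(0,1): 2·0+6·1=6≤11, 4·0+4·1=4≤7, objective 6.
(m,n)=(1,0): 2·1+6·0=2≤11, 4·1+4·0=4≤7, objective 4.
(m,n)=(0,0): 2·0+6·0=0≤11, 4·0+4·0=0≤7, objective 0.
No feasible integer point exceeds 6.

6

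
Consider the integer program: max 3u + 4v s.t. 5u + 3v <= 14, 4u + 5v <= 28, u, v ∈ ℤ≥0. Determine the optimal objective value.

The continuous relaxation peaks at (0, 4.67) with value 18.67; rounding to a feasible lattice point costs some objective.
(u,v)=(0,4): 5·0+3·4=12≤14, 4·0+5·4=20≤28, objective 16.
(u,v)=(1,3): 5·1+3·3=14≤14, 4·1+5·3=19≤28, objective 15.
(u,v)=(0,3): 5·0+3·3=9≤14, 4·0+5·3=15≤28, objective 12.
No feasible integer point exceeds 16.

16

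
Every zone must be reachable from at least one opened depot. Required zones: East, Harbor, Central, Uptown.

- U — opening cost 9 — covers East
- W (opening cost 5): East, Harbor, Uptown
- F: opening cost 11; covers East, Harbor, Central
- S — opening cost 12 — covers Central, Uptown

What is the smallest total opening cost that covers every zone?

16

This is a weighted set-cover instance.
Choose W and F: together they cover East, Harbor, Central, Uptown — every zone.
Total opening cost: 5 + 11 = 16.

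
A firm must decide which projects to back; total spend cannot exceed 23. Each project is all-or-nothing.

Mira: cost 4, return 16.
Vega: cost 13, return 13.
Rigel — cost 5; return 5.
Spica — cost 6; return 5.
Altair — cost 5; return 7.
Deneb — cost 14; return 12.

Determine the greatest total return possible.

Mira + Vega + Rigel: cost 4 + 13 + 5 = 22 ≤ 23, return 16 + 13 + 5 = 34.
Mira + Altair + Deneb: cost 4 + 5 + 14 = 23 ≤ 23, return 16 + 7 + 12 = 35.
Mira + Vega + Altair: cost 4 + 13 + 5 = 22 ≤ 23, return 16 + 13 + 7 = 36.
Best is Mira, Vega, and Altair with total return 36.

36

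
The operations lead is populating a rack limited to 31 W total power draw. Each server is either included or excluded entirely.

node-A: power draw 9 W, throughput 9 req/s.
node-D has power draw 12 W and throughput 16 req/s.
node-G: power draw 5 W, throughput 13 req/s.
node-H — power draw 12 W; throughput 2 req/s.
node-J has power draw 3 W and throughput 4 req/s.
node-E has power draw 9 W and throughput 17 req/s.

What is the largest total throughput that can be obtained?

50

Allowing fractional choices, the relaxed optimum would be about 52.0, but servers are indivisible.
node-D + node-G + node-J + node-E: power draw 12 + 5 + 3 + 9 = 29 ≤ 31, throughput 16 + 13 + 4 + 17 = 50.
node-D + node-G + node-E: power draw 12 + 5 + 9 = 26 ≤ 31, throughput 16 + 13 + 17 = 46.
Best is node-D, node-G, node-J, and node-E with total throughput 50.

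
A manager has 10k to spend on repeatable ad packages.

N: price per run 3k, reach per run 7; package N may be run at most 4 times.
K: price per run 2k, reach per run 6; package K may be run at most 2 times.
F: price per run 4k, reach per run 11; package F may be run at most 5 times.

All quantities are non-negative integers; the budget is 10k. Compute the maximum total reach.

28

Take 1×K and 2×F: price 10 ≤ 10, reach 1·6 + 2·11 = 28.
No other integer combination yields more.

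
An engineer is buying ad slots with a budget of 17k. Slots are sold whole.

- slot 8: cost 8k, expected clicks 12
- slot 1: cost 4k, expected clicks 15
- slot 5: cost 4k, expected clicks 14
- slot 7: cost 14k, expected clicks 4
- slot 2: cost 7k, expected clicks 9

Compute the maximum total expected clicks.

slot 1 + slot 5 + slot 2: cost 4 + 4 + 7 = 15 ≤ 17, expected clicks 15 + 14 + 9 = 38.
slot 1 + slot 5: cost 4 + 4 = 8 ≤ 17, expected clicks 15 + 14 = 29.
slot 8 + slot 1 + slot 5: cost 8 + 4 + 4 = 16 ≤ 17, expected clicks 12 + 15 + 14 = 41.
Best is slot 8, slot 1, and slot 5 with total expected clicks 41.

41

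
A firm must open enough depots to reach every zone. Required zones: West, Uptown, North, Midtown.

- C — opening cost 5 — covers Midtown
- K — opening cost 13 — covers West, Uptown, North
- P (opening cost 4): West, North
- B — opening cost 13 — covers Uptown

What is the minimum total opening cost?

18

The greedy cost-per-new-zone heuristic would pick P, C, and K for 22, but a cheaper cover exists.
Choose C and K: together they cover West, Uptown, North, Midtown — every zone.
Total opening cost: 5 + 13 = 18.
No cover costs less than 18.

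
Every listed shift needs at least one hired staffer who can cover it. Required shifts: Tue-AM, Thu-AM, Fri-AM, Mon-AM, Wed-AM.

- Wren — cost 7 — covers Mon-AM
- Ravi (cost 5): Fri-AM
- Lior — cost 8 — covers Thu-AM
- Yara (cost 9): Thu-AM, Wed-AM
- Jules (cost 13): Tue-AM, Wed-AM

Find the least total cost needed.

33

Choose Wren, Ravi, Lior, and Jules: together they cover Tue-AM, Thu-AM, Fri-AM, Mon-AM, Wed-AM — every shift.
Total cost: 7 + 5 + 8 + 13 = 33.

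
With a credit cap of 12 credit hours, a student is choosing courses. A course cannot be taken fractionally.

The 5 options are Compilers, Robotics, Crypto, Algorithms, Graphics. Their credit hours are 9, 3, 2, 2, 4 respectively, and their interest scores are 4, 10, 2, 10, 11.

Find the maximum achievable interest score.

Robotics + Crypto + Algorithms + Graphics: credit hours 3 + 2 + 2 + 4 = 11 ≤ 12, interest score 10 + 2 + 10 + 11 = 33.
Robotics + Algorithms + Graphics: credit hours 3 + 2 + 4 = 9 ≤ 12, interest score 10 + 10 + 11 = 31.
Crypto + Algorithms + Graphics: credit hours 2 + 2 + 4 = 8 ≤ 12, interest score 2 + 10 + 11 = 23.
Best is Robotics, Crypto, Algorithms, and Graphics with total interest score 33.

33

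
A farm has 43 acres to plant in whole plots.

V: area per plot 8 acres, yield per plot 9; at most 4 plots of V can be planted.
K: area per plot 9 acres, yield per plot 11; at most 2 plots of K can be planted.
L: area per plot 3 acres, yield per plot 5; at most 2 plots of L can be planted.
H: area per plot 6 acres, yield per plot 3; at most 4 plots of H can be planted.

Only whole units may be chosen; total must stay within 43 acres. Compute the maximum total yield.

This is a bounded integer knapsack.
3×V and 2×K: area 42 ≤ 43, yield 3·9 + 2·11 = 49.
2×V, 2×K, and 2×L: area 40 ≤ 43, yield 2·9 + 2·11 + 2·5 = 50.
Best is 50.

50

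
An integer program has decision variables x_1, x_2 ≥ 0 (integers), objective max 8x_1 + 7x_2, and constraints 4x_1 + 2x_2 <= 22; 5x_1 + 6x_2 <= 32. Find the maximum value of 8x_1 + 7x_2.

47

The continuous relaxation peaks at (4.86, 1.29) with value 47.86; rounding to a feasible lattice point costs some objective.
(x_1,x_2)=(5,1): 4·5+2·1=22≤22, 5·5+6·1=31≤32, objective 47.
(x_1,x_2)=(4,2): 4·4+2·2=20≤22, 5·4+6·2=32≤32, objective 46.
(x_1,x_2)=(5,0): 4·5+2·0=20≤22, 5·5+6·0=25≤32, objective 40.
(x_1,x_2)=(4,1): 4·4+2·1=18≤22, 5·4+6·1=26≤32, objective 39.
Maximum is 47 at (x_1,x_2)=(5,1).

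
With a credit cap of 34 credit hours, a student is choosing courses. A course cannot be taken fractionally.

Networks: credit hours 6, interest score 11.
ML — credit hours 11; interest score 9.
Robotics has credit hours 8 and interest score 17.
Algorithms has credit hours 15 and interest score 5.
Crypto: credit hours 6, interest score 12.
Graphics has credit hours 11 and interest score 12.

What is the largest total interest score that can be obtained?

52

Allowing fractional choices, the relaxed optimum would be about 54.5, but courses are indivisible.
Networks + ML + Robotics + Crypto: credit hours 6 + 11 + 8 + 6 = 31 ≤ 34, interest score 11 + 9 + 17 + 12 = 49.
Networks + Robotics + Crypto + Graphics: credit hours 6 + 8 + 6 + 11 = 31 ≤ 34, interest score 11 + 17 + 12 + 12 = 52.
Best is Networks, Robotics, Crypto, and Graphics with total interest score 52.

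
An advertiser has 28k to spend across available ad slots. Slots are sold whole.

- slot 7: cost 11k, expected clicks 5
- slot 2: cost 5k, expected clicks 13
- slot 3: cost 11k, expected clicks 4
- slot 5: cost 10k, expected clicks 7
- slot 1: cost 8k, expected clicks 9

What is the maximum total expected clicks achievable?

29

slot 2 + slot 5 + slot 1: cost 5 + 10 + 8 = 23 ≤ 28, expected clicks 13 + 7 + 9 = 29.
slot 2 + slot 3 + slot 1: cost 5 + 11 + 8 = 24 ≤ 28, expected clicks 13 + 4 + 9 = 26.
slot 7 + slot 2 + slot 1: cost 11 + 5 + 8 = 24 ≤ 28, expected clicks 5 + 13 + 9 = 27.
Best is slot 2, slot 5, and slot 1 with total expected clicks 29.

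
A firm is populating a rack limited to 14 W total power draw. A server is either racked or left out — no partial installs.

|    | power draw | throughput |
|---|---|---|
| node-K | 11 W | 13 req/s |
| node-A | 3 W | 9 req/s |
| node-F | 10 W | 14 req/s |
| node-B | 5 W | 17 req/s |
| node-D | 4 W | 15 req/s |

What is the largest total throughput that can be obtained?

41

This is an integer program with binary decision variables.
Allowing fractional choices, the relaxed optimum would be about 43.8, but servers are indivisible.
node-B + node-D: power draw 5 + 4 = 9 ≤ 14, throughput 17 + 15 = 32.
node-A + node-B + node-D: power draw 3 + 5 + 4 = 12 ≤ 14, throughput 9 + 17 + 15 = 41.
Best is node-A, node-B, and node-D with total throughput 41.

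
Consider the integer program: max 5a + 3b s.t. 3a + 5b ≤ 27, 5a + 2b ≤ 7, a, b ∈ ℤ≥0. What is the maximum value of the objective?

9

Relaxing integrality, the LP optimum is 10.50 at (a,b) = (0, 3.5), which is not an integer point.
(a,b)=(0,3): 3·0+5·3=15≤27, 5·0+2·3=6≤7, objective 9.
(a,b)=(0,2): 3·0+5·2=10≤27, 5·0+2·2=4≤7, objective 6.
Maximum is 9 at (a,b)=(0,3).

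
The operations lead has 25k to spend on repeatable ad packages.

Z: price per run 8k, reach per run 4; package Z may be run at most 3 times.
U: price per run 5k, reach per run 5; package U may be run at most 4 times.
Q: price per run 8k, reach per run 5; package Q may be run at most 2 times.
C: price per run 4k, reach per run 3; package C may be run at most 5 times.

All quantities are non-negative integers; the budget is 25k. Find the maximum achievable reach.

U has the best ratio (5/5); taking only U gives at most 4×5 = 20 (stopped by the supply cap of 4).
Mixing does better — 4×U and 1×C: price 24 ≤ 25, reach 4·5 + 1·3 = 23.

23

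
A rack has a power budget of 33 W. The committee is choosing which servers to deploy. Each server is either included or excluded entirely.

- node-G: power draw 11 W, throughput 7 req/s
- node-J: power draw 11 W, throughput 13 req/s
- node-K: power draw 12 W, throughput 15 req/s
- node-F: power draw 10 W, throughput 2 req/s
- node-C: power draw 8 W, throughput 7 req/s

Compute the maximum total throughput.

Take node-J, node-K, and node-C: power draw 11 + 12 + 8 = 31 ≤ 33, throughput 13 + 15 + 7 = 35.
No other feasible combination does better.

35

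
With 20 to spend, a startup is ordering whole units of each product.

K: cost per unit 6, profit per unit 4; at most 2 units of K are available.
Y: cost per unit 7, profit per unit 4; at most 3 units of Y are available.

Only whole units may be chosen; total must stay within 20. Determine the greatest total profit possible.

K has the best ratio (4/6); taking only K gives at most 2×4 = 8 (stopped by the supply cap of 2).
Mixing does better — 1×K and 2×Y: cost 20 ≤ 20, profit 1·4 + 2·4 = 12.

12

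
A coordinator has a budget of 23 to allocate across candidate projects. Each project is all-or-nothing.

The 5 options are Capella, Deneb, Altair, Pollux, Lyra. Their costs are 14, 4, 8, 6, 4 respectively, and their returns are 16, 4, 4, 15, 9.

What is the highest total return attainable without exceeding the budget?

32

Take Deneb, Altair, Pollux, and Lyra: cost 4 + 8 + 6 + 4 = 22 ≤ 23, return 4 + 4 + 15 + 9 = 32.
No other feasible combination does better.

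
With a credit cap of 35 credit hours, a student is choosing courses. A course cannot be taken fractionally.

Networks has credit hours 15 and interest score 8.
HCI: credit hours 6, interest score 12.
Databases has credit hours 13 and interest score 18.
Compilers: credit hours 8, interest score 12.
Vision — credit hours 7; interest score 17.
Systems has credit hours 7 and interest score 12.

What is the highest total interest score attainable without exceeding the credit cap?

This is a 0-1 knapsack instance.
HCI + Databases + Vision + Systems: credit hours 6 + 13 + 7 + 7 = 33 ≤ 35, interest score 12 + 18 + 17 + 12 = 59.
Databases + Compilers + Vision + Systems: credit hours 13 + 8 + 7 + 7 = 35 ≤ 35, interest score 18 + 12 + 17 + 12 = 59.
HCI + Databases + Compilers + Vision: credit hours 6 + 13 + 8 + 7 = 34 ≤ 35, interest score 12 + 18 + 12 + 17 = 59.
The maximum interest score is 59; one optimal choice is HCI, Databases, Vision, and Systems.

59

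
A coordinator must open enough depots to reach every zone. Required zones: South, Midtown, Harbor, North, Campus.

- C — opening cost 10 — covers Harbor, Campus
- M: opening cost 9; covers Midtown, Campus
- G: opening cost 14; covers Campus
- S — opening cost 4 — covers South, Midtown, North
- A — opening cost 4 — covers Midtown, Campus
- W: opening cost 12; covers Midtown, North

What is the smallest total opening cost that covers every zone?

14

The greedy cost-per-new-zone heuristic would pick S, A, and C for 18, but a cheaper cover exists.
Choose C and S: together they cover South, Midtown, Harbor, North, Campus — every zone.
Total opening cost: 10 + 4 = 14.
No cover costs less than 14.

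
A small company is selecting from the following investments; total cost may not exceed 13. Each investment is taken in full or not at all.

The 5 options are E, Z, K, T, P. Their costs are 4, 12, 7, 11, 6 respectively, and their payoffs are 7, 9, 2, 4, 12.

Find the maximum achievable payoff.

Take E and P: cost 4 + 6 = 10 ≤ 13, payoff 7 + 12 = 19.
No other feasible combination does better.

19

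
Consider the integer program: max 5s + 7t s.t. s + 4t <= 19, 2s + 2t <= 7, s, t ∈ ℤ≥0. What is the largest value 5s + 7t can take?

21

(s,t)=(0,3) is feasible, giving 21.
(s,t)=(1,2) is feasible, giving 19.
(s,t)=(0,2) is feasible, giving 14.
The best lattice point is (0,3), giving 21.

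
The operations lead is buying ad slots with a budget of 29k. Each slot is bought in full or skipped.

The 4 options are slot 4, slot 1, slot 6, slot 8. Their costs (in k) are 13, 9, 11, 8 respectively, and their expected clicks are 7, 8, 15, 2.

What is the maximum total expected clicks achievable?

25

This is an integer program with binary decision variables.
Allowing fractional choices, the relaxed optimum would be about 27.8, but ad slots are indivisible.
slot 1 + slot 6: cost 9 + 11 = 20 ≤ 29, expected clicks 8 + 15 = 23.
slot 4 + slot 6: cost 13 + 11 = 24 ≤ 29, expected clicks 7 + 15 = 22.
slot 1 + slot 6 + slot 8: cost 9 + 11 + 8 = 28 ≤ 29, expected clicks 8 + 15 + 2 = 25.
Best is slot 1, slot 6, and slot 8 with total expected clicks 25.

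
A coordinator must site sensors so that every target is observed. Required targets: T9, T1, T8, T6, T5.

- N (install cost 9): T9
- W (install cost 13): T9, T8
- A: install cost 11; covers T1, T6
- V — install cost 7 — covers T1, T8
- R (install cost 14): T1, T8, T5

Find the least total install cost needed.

The greedy cost-per-new-target heuristic would pick V, N, A, and R for 41, but a cheaper cover exists.
Choose N, A, and R: together they cover T9, T1, T8, T6, T5 — every target.
Total install cost: 9 + 11 + 14 = 34.
No cover costs less than 34.

34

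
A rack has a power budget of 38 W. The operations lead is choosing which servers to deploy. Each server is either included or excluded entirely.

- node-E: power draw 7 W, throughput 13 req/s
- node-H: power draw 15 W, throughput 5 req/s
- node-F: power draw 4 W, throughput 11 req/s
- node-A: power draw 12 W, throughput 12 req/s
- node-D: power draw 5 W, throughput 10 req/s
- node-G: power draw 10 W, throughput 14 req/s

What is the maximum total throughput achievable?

60

This is a 0-1 knapsack instance.
Take node-E, node-F, node-A, node-D, and node-G: power draw 7 + 4 + 12 + 5 + 10 = 38 ≤ 38, throughput 13 + 11 + 12 + 10 + 14 = 60.
No other feasible combination does better.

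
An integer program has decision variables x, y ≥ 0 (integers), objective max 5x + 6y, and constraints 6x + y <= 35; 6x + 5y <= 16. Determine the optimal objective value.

Relaxing integrality, the LP optimum is 19.20 at (x,y) = (0, 3.2), which is not an integer point.
(x,y)=(0,3) is feasible, giving 18.
(x,y)=(1,2) is feasible, giving 17.
(x,y)=(0,2) is feasible, giving 12.
The best lattice point is (0,3), giving 18.

18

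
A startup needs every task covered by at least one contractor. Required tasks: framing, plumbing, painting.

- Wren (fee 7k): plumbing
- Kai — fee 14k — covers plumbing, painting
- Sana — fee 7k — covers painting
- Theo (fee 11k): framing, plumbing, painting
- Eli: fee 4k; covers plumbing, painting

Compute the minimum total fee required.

Theo alone covers framing, plumbing, painting — every task.
Total fee: 11.

11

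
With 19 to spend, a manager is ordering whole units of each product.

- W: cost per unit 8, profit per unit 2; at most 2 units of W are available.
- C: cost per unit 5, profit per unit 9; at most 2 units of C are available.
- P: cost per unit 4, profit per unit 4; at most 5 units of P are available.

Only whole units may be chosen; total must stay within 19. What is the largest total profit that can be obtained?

C has the best ratio (9/5); taking only C gives at most 2×9 = 18 (stopped by the supply cap of 2).
Mixing does better — 2×C and 2×P: cost 18 ≤ 19, profit 2·9 + 2·4 = 26.

26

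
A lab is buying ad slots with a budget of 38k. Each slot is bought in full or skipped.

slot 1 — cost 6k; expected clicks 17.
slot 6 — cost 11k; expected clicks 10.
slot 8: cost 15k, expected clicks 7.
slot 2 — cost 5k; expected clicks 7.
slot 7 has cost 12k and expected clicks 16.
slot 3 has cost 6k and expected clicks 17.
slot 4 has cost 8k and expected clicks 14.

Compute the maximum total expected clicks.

This is an integer program with binary decision variables.
Allowing fractional choices, the relaxed optimum would be about 71.9, but ad slots are indivisible.
slot 1 + slot 6 + slot 2 + slot 3 + slot 4: cost 6 + 11 + 5 + 6 + 8 = 36 ≤ 38, expected clicks 17 + 10 + 7 + 17 + 14 = 65.
slot 1 + slot 2 + slot 7 + slot 3 + slot 4: cost 6 + 5 + 12 + 6 + 8 = 37 ≤ 38, expected clicks 17 + 7 + 16 + 17 + 14 = 71.
slot 1 + slot 7 + slot 3 + slot 4: cost 6 + 12 + 6 + 8 = 32 ≤ 38, expected clicks 17 + 16 + 17 + 14 = 64.
Best is slot 1, slot 2, slot 7, slot 3, and slot 4 with total expected clicks 71.

71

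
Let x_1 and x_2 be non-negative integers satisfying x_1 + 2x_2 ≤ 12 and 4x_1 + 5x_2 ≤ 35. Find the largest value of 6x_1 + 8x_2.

(x_1,x_2)=(5,3): 1·5+2·3=11≤12, 4·5+5·3=35≤35, objective 54.
(x_1,x_2)=(6,2): 1·6+2·2=10≤12, 4·6+5·2=34≤35, objective 52.
(x_1,x_2)=(2,5): 1·2+2·5=12≤12, 4·2+5·5=33≤35, objective 52.
The best lattice point is (5,3), giving 54.

54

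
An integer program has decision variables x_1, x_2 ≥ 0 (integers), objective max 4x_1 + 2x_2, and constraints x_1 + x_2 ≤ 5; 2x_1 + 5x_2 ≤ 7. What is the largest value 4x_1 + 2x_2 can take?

The continuous relaxation peaks at (3.5, 0) with value 14.00; rounding to a feasible lattice point costs some objective.
(x_1,x_2)=(3,0): 1·3+1·0=3≤5, 2·3+5·0=6≤7, objective 12.
(x_1,x_2)=(2,0): 1·2+1·0=2≤5, 2·2+5·0=4≤7, objective 8.
No feasible integer point exceeds 12.

12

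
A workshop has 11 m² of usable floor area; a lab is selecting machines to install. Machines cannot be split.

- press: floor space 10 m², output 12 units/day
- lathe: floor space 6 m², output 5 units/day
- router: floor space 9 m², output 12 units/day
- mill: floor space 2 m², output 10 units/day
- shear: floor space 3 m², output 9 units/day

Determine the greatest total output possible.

Treat it as a binary knapsack problem.
mill + shear: floor space 2 + 3 = 5 ≤ 11, output 10 + 9 = 19.
lathe + mill + shear: floor space 6 + 2 + 3 = 11 ≤ 11, output 5 + 10 + 9 = 24.
router + mill: floor space 9 + 2 = 11 ≤ 11, output 12 + 10 = 22.
Best is lathe, mill, and shear with total output 24.

24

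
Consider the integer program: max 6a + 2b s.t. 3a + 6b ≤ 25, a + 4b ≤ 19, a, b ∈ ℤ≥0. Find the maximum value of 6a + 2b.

48

The continuous relaxation peaks at (8.33, 0) with value 50.00; rounding to a feasible lattice point costs some objective.
(a,b)=(8,0): 3·8+6·0=24≤25, 1·8+4·0=8≤19, objective 48.
(a,b)=(7,0): 3·7+6·0=21≤25, 1·7+4·0=7≤19, objective 42.
No feasible integer point exceeds 48.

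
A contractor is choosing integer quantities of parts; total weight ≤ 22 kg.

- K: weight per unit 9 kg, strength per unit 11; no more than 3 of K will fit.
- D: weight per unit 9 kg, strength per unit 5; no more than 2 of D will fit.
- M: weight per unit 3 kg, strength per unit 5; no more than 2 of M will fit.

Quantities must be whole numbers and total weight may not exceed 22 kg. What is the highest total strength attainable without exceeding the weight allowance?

Take 2×K and 1×M: weight 21 ≤ 22, strength 2·11 + 1·5 = 27.
No other integer combination yields more.

27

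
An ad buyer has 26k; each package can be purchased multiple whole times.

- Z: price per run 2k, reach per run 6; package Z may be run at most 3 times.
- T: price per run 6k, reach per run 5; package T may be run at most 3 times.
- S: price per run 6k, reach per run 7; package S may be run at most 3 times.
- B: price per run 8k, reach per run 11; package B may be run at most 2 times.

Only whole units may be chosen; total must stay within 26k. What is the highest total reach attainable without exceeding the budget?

2×Z, 1×S, and 2×B: price 26 ≤ 26, reach 2·6 + 1·7 + 2·11 = 41.
3×Z, 2×S, and 1×B: price 26 ≤ 26, reach 3·6 + 2·7 + 1·11 = 43.
Best is 43.

43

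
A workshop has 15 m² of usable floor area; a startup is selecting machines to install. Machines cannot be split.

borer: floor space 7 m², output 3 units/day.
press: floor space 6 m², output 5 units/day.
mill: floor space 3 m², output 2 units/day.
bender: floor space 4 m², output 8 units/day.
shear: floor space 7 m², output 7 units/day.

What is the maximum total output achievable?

bender + shear: floor space 4 + 7 = 11 ≤ 15, output 8 + 7 = 15.
mill + bender + shear: floor space 3 + 4 + 7 = 14 ≤ 15, output 2 + 8 + 7 = 17.
Best is mill, bender, and shear with total output 17.

17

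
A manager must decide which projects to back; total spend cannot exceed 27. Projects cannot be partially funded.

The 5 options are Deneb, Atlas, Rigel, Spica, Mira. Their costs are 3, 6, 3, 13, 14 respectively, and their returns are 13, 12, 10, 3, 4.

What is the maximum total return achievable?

39

Deneb + Atlas + Rigel + Spica: cost 3 + 6 + 3 + 13 = 25 ≤ 27, return 13 + 12 + 10 + 3 = 38.
Deneb + Atlas + Rigel + Mira: cost 3 + 6 + 3 + 14 = 26 ≤ 27, return 13 + 12 + 10 + 4 = 39.
Best is Deneb, Atlas, Rigel, and Mira with total return 39.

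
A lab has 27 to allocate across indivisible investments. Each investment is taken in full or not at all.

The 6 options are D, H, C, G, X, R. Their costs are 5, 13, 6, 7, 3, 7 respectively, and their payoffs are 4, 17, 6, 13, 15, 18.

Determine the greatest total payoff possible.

52

H + X + R: cost 13 + 3 + 7 = 23 ≤ 27, payoff 17 + 15 + 18 = 50.
C + G + X + R: cost 6 + 7 + 3 + 7 = 23 ≤ 27, payoff 6 + 13 + 15 + 18 = 52.
D + G + X + R: cost 5 + 7 + 3 + 7 = 22 ≤ 27, payoff 4 + 13 + 15 + 18 = 50.
Best is C, G, X, and R with total payoff 52.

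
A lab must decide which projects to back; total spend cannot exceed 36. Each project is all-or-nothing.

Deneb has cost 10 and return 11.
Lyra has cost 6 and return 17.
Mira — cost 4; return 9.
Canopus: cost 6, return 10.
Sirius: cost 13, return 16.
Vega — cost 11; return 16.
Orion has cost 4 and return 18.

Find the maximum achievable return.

Take Deneb, Lyra, Mira, Vega, and Orion: cost 10 + 6 + 4 + 11 + 4 = 35 ≤ 36, return 11 + 17 + 9 + 16 + 18 = 71.
No other feasible combination does better.

71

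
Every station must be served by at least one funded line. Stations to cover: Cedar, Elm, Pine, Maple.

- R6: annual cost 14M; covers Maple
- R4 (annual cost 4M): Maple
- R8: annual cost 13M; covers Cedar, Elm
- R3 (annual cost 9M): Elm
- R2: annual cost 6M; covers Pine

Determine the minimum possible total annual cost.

23

Choose R4, R8, and R2: together they cover Cedar, Elm, Pine, Maple — every station.
Total annual cost: 4 + 13 + 6 = 23.
No cover costs less than 23.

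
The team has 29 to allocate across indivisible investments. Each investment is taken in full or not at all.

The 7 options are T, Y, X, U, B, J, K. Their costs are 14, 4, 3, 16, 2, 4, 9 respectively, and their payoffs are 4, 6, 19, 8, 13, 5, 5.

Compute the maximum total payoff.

Allowing fractional choices, the relaxed optimum would be about 51.5, but investments are indivisible.
T + Y + X + B + J: cost 14 + 4 + 3 + 2 + 4 = 27 ≤ 29, payoff 4 + 6 + 19 + 13 + 5 = 47.
Y + X + B + J + K: cost 4 + 3 + 2 + 4 + 9 = 22 ≤ 29, payoff 6 + 19 + 13 + 5 + 5 = 48.
Y + X + U + B + J: cost 4 + 3 + 16 + 2 + 4 = 29 ≤ 29, payoff 6 + 19 + 8 + 13 + 5 = 51.
Best is Y, X, U, B, and J with total payoff 51.

51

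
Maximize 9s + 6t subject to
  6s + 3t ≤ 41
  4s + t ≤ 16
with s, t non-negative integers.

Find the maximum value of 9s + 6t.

The continuous relaxation peaks at (0, 13.7) with value 82.00; rounding to a feasible lattice point costs some objective.
(s,t)=(0,13): 6·0+3·13=39≤41, 4·0+1·13=13≤16, objective 78.
(s,t)=(0,12): 6·0+3·12=36≤41, 4·0+1·12=12≤16, objective 72.
The best lattice point is (0,13), giving 78.

78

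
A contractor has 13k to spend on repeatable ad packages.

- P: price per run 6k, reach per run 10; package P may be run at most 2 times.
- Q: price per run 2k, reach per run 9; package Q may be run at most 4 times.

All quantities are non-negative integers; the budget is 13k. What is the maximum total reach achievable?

37

This is a bounded integer knapsack.
Take 1×P and 3×Q: price 12 ≤ 13, reach 1·10 + 3·9 = 37.
No other integer combination yields more.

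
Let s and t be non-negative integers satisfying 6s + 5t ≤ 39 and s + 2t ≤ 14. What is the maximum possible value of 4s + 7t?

49

Relaxing integrality, the LP optimum is 49.57 at (s,t) = (1.14, 6.43), which is not an integer point.
(s,t)=(0,7) is feasible, giving 49.
(s,t)=(1,6) is feasible, giving 46.
(s,t)=(2,5) is feasible, giving 43.
The best lattice point is (0,7), giving 49.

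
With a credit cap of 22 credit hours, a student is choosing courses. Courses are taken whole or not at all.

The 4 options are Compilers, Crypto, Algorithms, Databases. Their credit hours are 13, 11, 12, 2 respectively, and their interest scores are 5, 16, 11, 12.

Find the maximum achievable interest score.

Compilers + Databases: credit hours 13 + 2 = 15 ≤ 22, interest score 5 + 12 = 17.
Crypto + Databases: credit hours 11 + 2 = 13 ≤ 22, interest score 16 + 12 = 28.
Algorithms + Databases: credit hours 12 + 2 = 14 ≤ 22, interest score 11 + 12 = 23.
Best is Crypto and Databases with total interest score 28.

28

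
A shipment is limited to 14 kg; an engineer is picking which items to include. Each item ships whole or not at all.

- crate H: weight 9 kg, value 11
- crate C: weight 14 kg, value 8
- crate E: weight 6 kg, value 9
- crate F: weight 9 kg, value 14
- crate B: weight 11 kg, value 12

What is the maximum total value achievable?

14

Allowing fractional choices, the relaxed optimum would be about 21.5, but items are indivisible.
crate F: weight 9 ≤ 14, value 14.
crate H: weight 9 ≤ 14, value 11.
crate B: weight 11 ≤ 14, value 12.
Best is crate F with total value 14.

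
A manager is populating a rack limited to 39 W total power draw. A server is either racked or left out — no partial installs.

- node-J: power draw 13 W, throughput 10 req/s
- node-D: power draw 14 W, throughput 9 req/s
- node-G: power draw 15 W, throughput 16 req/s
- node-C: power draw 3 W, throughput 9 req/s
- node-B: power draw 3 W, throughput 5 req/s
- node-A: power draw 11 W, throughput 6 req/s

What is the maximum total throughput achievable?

40

Allowing fractional choices, the relaxed optimum would be about 43.2, but servers are indivisible.
node-J + node-G + node-C + node-B: power draw 13 + 15 + 3 + 3 = 34 ≤ 39, throughput 10 + 16 + 9 + 5 = 40.
node-D + node-G + node-C + node-B: power draw 14 + 15 + 3 + 3 = 35 ≤ 39, throughput 9 + 16 + 9 + 5 = 39.
node-G + node-C + node-B + node-A: power draw 15 + 3 + 3 + 11 = 32 ≤ 39, throughput 16 + 9 + 5 + 6 = 36.
Best is node-J, node-G, node-C, and node-B with total throughput 40.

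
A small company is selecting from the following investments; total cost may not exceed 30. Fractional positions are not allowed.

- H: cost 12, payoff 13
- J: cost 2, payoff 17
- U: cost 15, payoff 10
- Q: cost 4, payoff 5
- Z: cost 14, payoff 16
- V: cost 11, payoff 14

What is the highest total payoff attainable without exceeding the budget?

This is an integer program with binary decision variables.
Allowing fractional choices, the relaxed optimum would be about 50.9, but investments are indivisible.
H + J + Z: cost 12 + 2 + 14 = 28 ≤ 30, payoff 13 + 17 + 16 = 46.
J + Z + V: cost 2 + 14 + 11 = 27 ≤ 30, payoff 17 + 16 + 14 = 47.
H + J + Q + V: cost 12 + 2 + 4 + 11 = 29 ≤ 30, payoff 13 + 17 + 5 + 14 = 49.
Best is H, J, Q, and V with total payoff 49.

49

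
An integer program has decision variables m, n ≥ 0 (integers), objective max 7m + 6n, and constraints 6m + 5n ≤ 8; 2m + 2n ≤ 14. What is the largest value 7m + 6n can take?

7

The continuous relaxation peaks at (0, 1.6) with value 9.60; rounding to a feasible lattice point costs some objective.
(m,n)=(1,0): 6·1+5·0=6≤8, 2·1+2·0=2≤14, objective 7.
(m,n)=(0,1): 6·0+5·1=5≤8, 2·0+2·1=2≤14, objective 6.
(m,n)=(0,0): 6·0+5·0=0≤8, 2·0+2·0=0≤14, objective 0.
Maximum is 7 at (m,n)=(1,0).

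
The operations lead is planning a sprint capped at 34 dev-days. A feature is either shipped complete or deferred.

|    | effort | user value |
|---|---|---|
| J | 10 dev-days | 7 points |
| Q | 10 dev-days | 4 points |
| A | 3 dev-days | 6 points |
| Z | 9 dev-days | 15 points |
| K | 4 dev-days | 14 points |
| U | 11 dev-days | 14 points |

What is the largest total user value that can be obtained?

This is an integer program with binary decision variables.
Q + Z + K + U: effort 10 + 9 + 4 + 11 = 34 ≤ 34, user value 4 + 15 + 14 + 14 = 47.
A + Z + K + U: effort 3 + 9 + 4 + 11 = 27 ≤ 34, user value 6 + 15 + 14 + 14 = 49.
J + Z + K + U: effort 10 + 9 + 4 + 11 = 34 ≤ 34, user value 7 + 15 + 14 + 14 = 50.
Best is J, Z, K, and U with total user value 50.

50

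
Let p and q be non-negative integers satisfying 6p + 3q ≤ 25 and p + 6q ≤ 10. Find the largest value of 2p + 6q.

Relaxing integrality, the LP optimum is 13.64 at (p,q) = (3.64, 1.06), which is not an integer point.
(p,q)=(3,1) is feasible, giving 12.
(p,q)=(2,1) is feasible, giving 10.
(p,q)=(4,0) is feasible, giving 8.
(p,q)=(3,0) is feasible, giving 6.
The best lattice point is (3,1), giving 12.

12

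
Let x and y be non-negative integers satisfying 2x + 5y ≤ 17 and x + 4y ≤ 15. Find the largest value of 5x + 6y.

40

(x,y)=(8,0): 2·8+5·0=16≤17, 1·8+4·0=8≤15, objective 40.
(x,y)=(7,0): 2·7+5·0=14≤17, 1·7+4·0=7≤15, objective 35.
No feasible integer point exceeds 40.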